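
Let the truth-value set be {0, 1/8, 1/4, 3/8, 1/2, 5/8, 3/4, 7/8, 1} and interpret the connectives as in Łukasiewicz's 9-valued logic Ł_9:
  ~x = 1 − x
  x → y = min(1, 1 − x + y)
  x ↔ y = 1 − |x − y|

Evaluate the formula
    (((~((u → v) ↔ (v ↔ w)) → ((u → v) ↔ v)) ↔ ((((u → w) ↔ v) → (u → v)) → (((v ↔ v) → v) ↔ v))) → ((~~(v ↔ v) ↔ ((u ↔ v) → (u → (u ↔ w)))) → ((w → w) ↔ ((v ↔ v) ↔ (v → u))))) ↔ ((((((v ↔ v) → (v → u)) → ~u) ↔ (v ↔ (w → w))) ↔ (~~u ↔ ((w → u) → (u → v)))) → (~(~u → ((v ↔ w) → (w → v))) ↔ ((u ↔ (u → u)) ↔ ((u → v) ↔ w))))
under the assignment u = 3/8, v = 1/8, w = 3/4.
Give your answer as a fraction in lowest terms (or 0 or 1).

u → v = 3/8 → 1/8 = 3/4
v ↔ w = 1/8 ↔ 3/4 = 3/8
(u → v) ↔ (v ↔ w) = 3/4 ↔ 3/8 = 5/8
~((u → v) ↔ (v ↔ w)) = ~5/8 = 3/8
u → v = 3/8 → 1/8 = 3/4
(u → v) ↔ v = 3/4 ↔ 1/8 = 3/8
~((u → v) ↔ (v ↔ w)) → ((u → v) ↔ v) = 3/8 → 3/8 = 1
u → w = 3/8 → 3/4 = 1
(u → w) ↔ v = 1 ↔ 1/8 = 1/8
u → v = 3/8 → 1/8 = 3/4
((u → w) ↔ v) → (u → v) = 1/8 → 3/4 = 1
v ↔ v = 1/8 ↔ 1/8 = 1
(v ↔ v) → v = 1 → 1/8 = 1/8
((v ↔ v) → v) ↔ v = 1/8 ↔ 1/8 = 1
(((u → w) ↔ v) → (u → v)) → (((v ↔ v) → v) ↔ v) = 1 → 1 = 1
(~((u → v) ↔ (v ↔ w)) → ((u → v) ↔ v)) ↔ ((((u → w) ↔ v) → (u → v)) → (((v ↔ v) → v) ↔ v)) = 1 ↔ 1 = 1
v ↔ v = 1/8 ↔ 1/8 = 1
~(v ↔ v) = ~1 = 0
~~(v ↔ v) = ~0 = 1
u ↔ v = 3/8 ↔ 1/8 = 3/4
u ↔ w = 3/8 ↔ 3/4 = 5/8
u → (u ↔ w) = 3/8 → 5/8 = 1
(u ↔ v) → (u → (u ↔ w)) = 3/4 → 1 = 1
~~(v ↔ v) ↔ ((u ↔ v) → (u → (u ↔ w))) = 1 ↔ 1 = 1
w → w = 3/4 → 3/4 = 1
v ↔ v = 1/8 ↔ 1/8 = 1
v → u = 1/8 → 3/8 = 1
(v ↔ v) ↔ (v → u) = 1 ↔ 1 = 1
(w → w) ↔ ((v ↔ v) ↔ (v → u)) = 1 ↔ 1 = 1
(~~(v ↔ v) ↔ ((u ↔ v) → (u → (u ↔ w)))) → ((w → w) ↔ ((v ↔ v) ↔ (v → u))) = 1 → 1 = 1
((~((u → v) ↔ (v ↔ w)) → ((u → v) ↔ v)) ↔ ((((u → w) ↔ v) → (u → v)) → (((v ↔ v) → v) ↔ v))) → ((~~(v ↔ v) ↔ ((u ↔ v) → (u → (u ↔ w)))) → ((w → w) ↔ ((v ↔ v) ↔ (v → u)))) = 1 → 1 = 1
v ↔ v = 1/8 ↔ 1/8 = 1
v → u = 1/8 → 3/8 = 1
(v ↔ v) → (v → u) = 1 → 1 = 1
~u = ~3/8 = 5/8
((v ↔ v) → (v → u)) → ~u = 1 → 5/8 = 5/8
w → w = 3/4 → 3/4 = 1
v ↔ (w → w) = 1/8 ↔ 1 = 1/8
(((v ↔ v) → (v → u)) → ~u) ↔ (v ↔ (w → w)) = 5/8 ↔ 1/8 = 1/2
~u = ~3/8 = 5/8
~~u = ~5/8 = 3/8
w → u = 3/4 → 3/8 = 5/8
u → v = 3/8 → 1/8 = 3/4
(w → u) → (u → v) = 5/8 → 3/4 = 1
~~u ↔ ((w → u) → (u → v)) = 3/8 ↔ 1 = 3/8
((((v ↔ v) → (v → u)) → ~u) ↔ (v ↔ (w → w))) ↔ (~~u ↔ ((w → u) → (u → v))) = 1/2 ↔ 3/8 = 7/8
~u = ~3/8 = 5/8
v ↔ w = 1/8 ↔ 3/4 = 3/8
w → v = 3/4 → 1/8 = 3/8
(v ↔ w) → (w → v) = 3/8 → 3/8 = 1
~u → ((v ↔ w) → (w → v)) = 5/8 → 1 = 1
~(~u → ((v ↔ w) → (w → v))) = ~1 = 0
u → u = 3/8 → 3/8 = 1
u ↔ (u → u) = 3/8 ↔ 1 = 3/8
u → v = 3/8 → 1/8 = 3/4
(u → v) ↔ w = 3/4 ↔ 3/4 = 1
(u ↔ (u → u)) ↔ ((u → v) ↔ w) = 3/8 ↔ 1 = 3/8
~(~u → ((v ↔ w) → (w → v))) ↔ ((u ↔ (u → u)) ↔ ((u → v) ↔ w)) = 0 ↔ 3/8 = 5/8
(((((v ↔ v) → (v → u)) → ~u) ↔ (v ↔ (w → w))) ↔ (~~u ↔ ((w → u) → (u → v)))) → (~(~u → ((v ↔ w) → (w → v))) ↔ ((u ↔ (u → u)) ↔ ((u → v) ↔ w))) = 7/8 → 5/8 = 3/4
(((~((u → v) ↔ (v ↔ w)) → ((u → v) ↔ v)) ↔ ((((u → w) ↔ v) → (u → v)) → (((v ↔ v) → v) ↔ v))) → ((~~(v ↔ v) ↔ ((u ↔ v) → (u → (u ↔ w)))) → ((w → w) ↔ ((v ↔ v) ↔ (v → u))))) ↔ ((((((v ↔ v) → (v → u)) → ~u) ↔ (v ↔ (w → w))) ↔ (~~u ↔ ((w → u) → (u → v)))) → (~(~u → ((v ↔ w) → (w → v))) ↔ ((u ↔ (u → u)) ↔ ((u → v) ↔ w)))) = 1 ↔ 3/4 = 3/4

3/4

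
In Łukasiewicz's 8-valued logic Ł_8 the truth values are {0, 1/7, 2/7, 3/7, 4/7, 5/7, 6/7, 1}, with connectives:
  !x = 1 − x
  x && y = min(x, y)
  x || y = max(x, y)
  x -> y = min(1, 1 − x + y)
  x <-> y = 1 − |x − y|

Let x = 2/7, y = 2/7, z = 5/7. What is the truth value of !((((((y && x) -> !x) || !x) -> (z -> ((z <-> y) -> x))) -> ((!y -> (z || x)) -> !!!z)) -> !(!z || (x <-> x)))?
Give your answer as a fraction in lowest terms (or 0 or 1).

y && x = 2/7 && 2/7 = 2/7
!x = !2/7 = 5/7
(y && x) -> !x = 2/7 -> 5/7 = 1
!x = !2/7 = 5/7
((y && x) -> !x) || !x = 1 || 5/7 = 1
z <-> y = 5/7 <-> 2/7 = 4/7
(z <-> y) -> x = 4/7 -> 2/7 = 5/7
z -> ((z <-> y) -> x) = 5/7 -> 5/7 = 1
(((y && x) -> !x) || !x) -> (z -> ((z <-> y) -> x)) = 1 -> 1 = 1
!y = !2/7 = 5/7
z || x = 5/7 || 2/7 = 5/7
!y -> (z || x) = 5/7 -> 5/7 = 1
!z = !5/7 = 2/7
!!z = !2/7 = 5/7
!!!z = !5/7 = 2/7
(!y -> (z || x)) -> !!!z = 1 -> 2/7 = 2/7
((((y && x) -> !x) || !x) -> (z -> ((z <-> y) -> x))) -> ((!y -> (z || x)) -> !!!z) = 1 -> 2/7 = 2/7
!z = !5/7 = 2/7
x <-> x = 2/7 <-> 2/7 = 1
!z || (x <-> x) = 2/7 || 1 = 1
!(!z || (x <-> x)) = !1 = 0
(((((y && x) -> !x) || !x) -> (z -> ((z <-> y) -> x))) -> ((!y -> (z || x)) -> !!!z)) -> !(!z || (x <-> x)) = 2/7 -> 0 = 5/7
!((((((y && x) -> !x) || !x) -> (z -> ((z <-> y) -> x))) -> ((!y -> (z || x)) -> !!!z)) -> !(!z || (x <-> x))) = !5/7 = 2/7

2/7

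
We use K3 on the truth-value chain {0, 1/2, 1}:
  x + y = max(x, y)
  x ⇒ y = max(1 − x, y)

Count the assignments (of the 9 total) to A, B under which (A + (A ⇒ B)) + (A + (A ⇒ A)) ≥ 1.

A = 0, B = 0 ↦ 1  ≥
A = 0, B = 1/2 ↦ 1  ≥
A = 0, B = 1 ↦ 1  ≥
A = 1/2, B = 0 ↦ 1/2  <
A = 1/2, B = 1/2 ↦ 1/2  <
A = 1/2, B = 1 ↦ 1  ≥
A = 1, B = 0 ↦ 1  ≥
A = 1, B = 1/2 ↦ 1  ≥
A = 1, B = 1 ↦ 1  ≥
So 7 of the 9 assignments meet the threshold.

7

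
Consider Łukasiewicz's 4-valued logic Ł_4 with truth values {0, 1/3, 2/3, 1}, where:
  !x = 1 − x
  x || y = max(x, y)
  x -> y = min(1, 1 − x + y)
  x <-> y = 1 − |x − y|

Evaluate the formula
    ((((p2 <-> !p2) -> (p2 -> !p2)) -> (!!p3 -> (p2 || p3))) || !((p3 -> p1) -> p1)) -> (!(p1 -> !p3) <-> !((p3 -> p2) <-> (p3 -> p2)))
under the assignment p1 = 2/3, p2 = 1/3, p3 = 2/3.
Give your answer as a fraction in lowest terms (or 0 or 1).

2/3

!p2 = !1/3 = 2/3
p2 <-> !p2 = 1/3 <-> 2/3 = 2/3
!p2 = !1/3 = 2/3
p2 -> !p2 = 1/3 -> 2/3 = 1
(p2 <-> !p2) -> (p2 -> !p2) = 2/3 -> 1 = 1
!p3 = !2/3 = 1/3
!!p3 = !1/3 = 2/3
p2 || p3 = 1/3 || 2/3 = 2/3
!!p3 -> (p2 || p3) = 2/3 -> 2/3 = 1
((p2 <-> !p2) -> (p2 -> !p2)) -> (!!p3 -> (p2 || p3)) = 1 -> 1 = 1
p3 -> p1 = 2/3 -> 2/3 = 1
(p3 -> p1) -> p1 = 1 -> 2/3 = 2/3
!((p3 -> p1) -> p1) = !2/3 = 1/3
(((p2 <-> !p2) -> (p2 -> !p2)) -> (!!p3 -> (p2 || p3))) || !((p3 -> p1) -> p1) = 1 || 1/3 = 1
!p3 = !2/3 = 1/3
p1 -> !p3 = 2/3 -> 1/3 = 2/3
!(p1 -> !p3) = !2/3 = 1/3
p3 -> p2 = 2/3 -> 1/3 = 2/3
p3 -> p2 = 2/3 -> 1/3 = 2/3
(p3 -> p2) <-> (p3 -> p2) = 2/3 <-> 2/3 = 1
!((p3 -> p2) <-> (p3 -> p2)) = !1 = 0
!(p1 -> !p3) <-> !((p3 -> p2) <-> (p3 -> p2)) = 1/3 <-> 0 = 2/3
((((p2 <-> !p2) -> (p2 -> !p2)) -> (!!p3 -> (p2 || p3))) || !((p3 -> p1) -> p1)) -> (!(p1 -> !p3) <-> !((p3 -> p2) <-> (p3 -> p2))) = 1 -> 2/3 = 2/3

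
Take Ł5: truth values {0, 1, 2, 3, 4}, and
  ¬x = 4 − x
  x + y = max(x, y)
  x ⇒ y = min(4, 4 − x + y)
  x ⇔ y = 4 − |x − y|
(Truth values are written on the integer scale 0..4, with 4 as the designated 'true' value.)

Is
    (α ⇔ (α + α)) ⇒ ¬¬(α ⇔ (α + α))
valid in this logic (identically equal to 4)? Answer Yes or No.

α = 0 ↦ 4
α = 1 ↦ 4
α = 2 ↦ 4
α = 3 ↦ 4
α = 4 ↦ 4
Every assignment gives a value ≥ 4.

Yes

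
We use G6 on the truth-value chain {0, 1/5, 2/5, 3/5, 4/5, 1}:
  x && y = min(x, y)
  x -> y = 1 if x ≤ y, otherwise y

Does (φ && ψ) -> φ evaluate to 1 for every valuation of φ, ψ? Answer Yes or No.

Yes

At φ = 0, ψ = 4/5, for instance:
φ && ψ = 0 && 4/5 = 0
(φ && ψ) -> φ = 0 -> 0 = 1
and checking the remaining 35 assignments likewise gives ≥ 1 in every case.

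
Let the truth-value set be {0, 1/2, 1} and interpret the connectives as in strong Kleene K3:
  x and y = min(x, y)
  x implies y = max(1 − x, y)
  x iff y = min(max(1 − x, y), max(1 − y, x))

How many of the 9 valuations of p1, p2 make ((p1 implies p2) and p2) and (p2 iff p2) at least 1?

p1 = 0, p2 = 0 ↦ 0  <
p1 = 0, p2 = 1/2 ↦ 1/2  <
p1 = 0, p2 = 1 ↦ 1  ≥
p1 = 1/2, p2 = 0 ↦ 0  <
p1 = 1/2, p2 = 1/2 ↦ 1/2  <
p1 = 1/2, p2 = 1 ↦ 1  ≥
p1 = 1, p2 = 0 ↦ 0  <
p1 = 1, p2 = 1/2 ↦ 1/2  <
p1 = 1, p2 = 1 ↦ 1  ≥
So 3 of the 9 assignments meet the threshold.

3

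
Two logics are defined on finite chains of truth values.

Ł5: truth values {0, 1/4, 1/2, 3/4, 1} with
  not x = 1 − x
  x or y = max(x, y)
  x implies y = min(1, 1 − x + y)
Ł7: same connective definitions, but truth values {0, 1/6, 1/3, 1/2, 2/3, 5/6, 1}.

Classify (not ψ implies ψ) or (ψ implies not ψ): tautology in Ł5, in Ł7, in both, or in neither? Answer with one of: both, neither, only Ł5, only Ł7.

In Ł5: every assignment gives 1 — tautology.
In Ł7: every assignment gives 1 — tautology.

both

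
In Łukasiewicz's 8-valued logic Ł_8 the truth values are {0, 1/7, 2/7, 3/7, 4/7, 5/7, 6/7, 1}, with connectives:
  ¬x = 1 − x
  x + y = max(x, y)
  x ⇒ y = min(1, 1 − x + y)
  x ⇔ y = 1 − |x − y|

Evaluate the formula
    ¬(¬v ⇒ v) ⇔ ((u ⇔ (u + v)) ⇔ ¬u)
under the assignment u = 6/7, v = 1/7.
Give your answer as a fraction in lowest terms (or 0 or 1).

¬v = ¬1/7 = 6/7
¬v ⇒ v = 6/7 ⇒ 1/7 = 2/7
¬(¬v ⇒ v) = ¬2/7 = 5/7
u + v = 6/7 + 1/7 = 6/7
u ⇔ (u + v) = 6/7 ⇔ 6/7 = 1
¬u = ¬6/7 = 1/7
(u ⇔ (u + v)) ⇔ ¬u = 1 ⇔ 1/7 = 1/7
¬(¬v ⇒ v) ⇔ ((u ⇔ (u + v)) ⇔ ¬u) = 5/7 ⇔ 1/7 = 3/7

3/7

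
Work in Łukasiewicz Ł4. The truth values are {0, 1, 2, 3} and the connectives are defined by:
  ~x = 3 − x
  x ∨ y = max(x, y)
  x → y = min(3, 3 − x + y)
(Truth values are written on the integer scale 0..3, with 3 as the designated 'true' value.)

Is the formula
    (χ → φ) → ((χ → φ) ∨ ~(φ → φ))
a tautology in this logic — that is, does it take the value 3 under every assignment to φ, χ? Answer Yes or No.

φ = 0, χ = 0 ↦ 3
φ = 0, χ = 1 ↦ 3
φ = 0, χ = 2 ↦ 3
φ = 0, χ = 3 ↦ 3
φ = 1, χ = 0 ↦ 3
φ = 1, χ = 1 ↦ 3
φ = 1, χ = 2 ↦ 3
φ = 1, χ = 3 ↦ 3
φ = 2, χ = 0 ↦ 3
φ = 2, χ = 1 ↦ 3
φ = 2, χ = 2 ↦ 3
φ = 2, χ = 3 ↦ 3
φ = 3, χ = 0 ↦ 3
φ = 3, χ = 1 ↦ 3
φ = 3, χ = 2 ↦ 3
φ = 3, χ = 3 ↦ 3
Every assignment gives a value ≥ 3.

Yes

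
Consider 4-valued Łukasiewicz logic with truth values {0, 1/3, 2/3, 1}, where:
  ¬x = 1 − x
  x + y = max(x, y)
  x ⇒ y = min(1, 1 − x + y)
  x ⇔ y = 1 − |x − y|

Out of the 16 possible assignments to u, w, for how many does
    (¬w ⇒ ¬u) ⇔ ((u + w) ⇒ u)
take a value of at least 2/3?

10

u = 0, w = 0 ↦ 1  ≥
u = 0, w = 1/3 ↦ 2/3  ≥
u = 0, w = 2/3 ↦ 1/3  <
u = 0, w = 1 ↦ 0  <
u = 1/3, w = 0 ↦ 2/3  ≥
u = 1/3, w = 1/3 ↦ 1  ≥
u = 1/3, w = 2/3 ↦ 2/3  ≥
u = 1/3, w = 1 ↦ 1/3  <
u = 2/3, w = 0 ↦ 1/3  <
u = 2/3, w = 1/3 ↦ 2/3  ≥
u = 2/3, w = 2/3 ↦ 1  ≥
u = 2/3, w = 1 ↦ 2/3  ≥
u = 1, w = 0 ↦ 0  <
u = 1, w = 1/3 ↦ 1/3  <
u = 1, w = 2/3 ↦ 2/3  ≥
u = 1, w = 1 ↦ 1  ≥
So 10 of the 16 assignments meet the threshold.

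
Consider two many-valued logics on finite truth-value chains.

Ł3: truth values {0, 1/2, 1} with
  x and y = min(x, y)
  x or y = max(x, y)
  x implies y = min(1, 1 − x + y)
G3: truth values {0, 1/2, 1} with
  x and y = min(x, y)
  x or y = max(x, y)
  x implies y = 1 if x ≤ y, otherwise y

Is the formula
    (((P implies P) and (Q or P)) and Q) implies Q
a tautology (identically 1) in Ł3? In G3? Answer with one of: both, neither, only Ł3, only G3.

In Ł3: every assignment gives 1 — tautology.
In G3: every assignment gives 1 — tautology.

both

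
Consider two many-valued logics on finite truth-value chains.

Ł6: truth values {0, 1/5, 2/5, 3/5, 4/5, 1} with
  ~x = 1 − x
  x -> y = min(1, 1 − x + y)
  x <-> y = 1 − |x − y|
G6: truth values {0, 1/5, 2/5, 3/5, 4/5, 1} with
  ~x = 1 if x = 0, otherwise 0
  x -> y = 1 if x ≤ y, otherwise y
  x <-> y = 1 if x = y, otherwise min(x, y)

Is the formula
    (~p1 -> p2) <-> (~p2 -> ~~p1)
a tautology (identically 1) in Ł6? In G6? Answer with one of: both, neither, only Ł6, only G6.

only Ł6

In Ł6: every assignment gives 1 — tautology.
In G6: at p1 = 0, p2 = 1/5 the value is 1/5 — not a tautology.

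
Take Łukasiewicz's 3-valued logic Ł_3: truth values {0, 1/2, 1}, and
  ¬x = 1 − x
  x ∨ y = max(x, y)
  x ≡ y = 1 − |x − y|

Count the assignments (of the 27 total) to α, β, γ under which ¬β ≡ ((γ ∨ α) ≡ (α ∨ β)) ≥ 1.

value 1: 10 assignments (counts)
value 1/2: 11 assignments
value 0: 6 assignments
So 10 of the 27 assignments meet the threshold.

10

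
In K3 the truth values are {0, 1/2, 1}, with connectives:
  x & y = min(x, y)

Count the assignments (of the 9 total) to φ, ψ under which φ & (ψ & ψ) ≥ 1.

1

φ = 0, ψ = 0 ↦ 0  <
φ = 0, ψ = 1/2 ↦ 0  <
φ = 0, ψ = 1 ↦ 0  <
φ = 1/2, ψ = 0 ↦ 0  <
φ = 1/2, ψ = 1/2 ↦ 1/2  <
φ = 1/2, ψ = 1 ↦ 1/2  <
φ = 1, ψ = 0 ↦ 0  <
φ = 1, ψ = 1/2 ↦ 1/2  <
φ = 1, ψ = 1 ↦ 1  ≥
So 1 of the 9 assignments meets the threshold.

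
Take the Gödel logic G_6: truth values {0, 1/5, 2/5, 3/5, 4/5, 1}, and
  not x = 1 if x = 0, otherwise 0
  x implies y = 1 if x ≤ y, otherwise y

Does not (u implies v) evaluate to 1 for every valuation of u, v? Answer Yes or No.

Counterexample: take u = 0, v = 0.
u implies v = 0 implies 0 = 1
not (u implies v) = not 1 = 0
This gives 0 ≠ 1.

No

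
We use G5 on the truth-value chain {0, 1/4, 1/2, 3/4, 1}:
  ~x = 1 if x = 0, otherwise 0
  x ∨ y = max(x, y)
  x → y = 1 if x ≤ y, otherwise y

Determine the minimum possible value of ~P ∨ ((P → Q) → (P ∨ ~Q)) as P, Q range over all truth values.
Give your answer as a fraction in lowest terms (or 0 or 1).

1/4

Take P = 1/4, Q = 1/4:
~P = ~1/4 = 0
P → Q = 1/4 → 1/4 = 1
~Q = ~1/4 = 0
P ∨ ~Q = 1/4 ∨ 0 = 1/4
(P → Q) → (P ∨ ~Q) = 1 → 1/4 = 1/4
~P ∨ ((P → Q) → (P ∨ ~Q)) = 0 ∨ 1/4 = 1/4
No assignment yields a value below 1/4, so this is the minimum.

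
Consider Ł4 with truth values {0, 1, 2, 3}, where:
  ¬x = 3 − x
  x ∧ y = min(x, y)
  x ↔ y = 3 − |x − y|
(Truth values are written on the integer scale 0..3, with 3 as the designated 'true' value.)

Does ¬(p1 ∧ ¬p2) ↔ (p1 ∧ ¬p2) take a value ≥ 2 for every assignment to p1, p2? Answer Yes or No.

No

Counterexample: take p1 = 0, p2 = 0.
¬p2 = ¬0 = 3
p1 ∧ ¬p2 = 0 ∧ 3 = 0
¬(p1 ∧ ¬p2) = ¬0 = 3
¬p2 = ¬0 = 3
p1 ∧ ¬p2 = 0 ∧ 3 = 0
¬(p1 ∧ ¬p2) ↔ (p1 ∧ ¬p2) = 3 ↔ 0 = 0
This gives 0, which is below 2.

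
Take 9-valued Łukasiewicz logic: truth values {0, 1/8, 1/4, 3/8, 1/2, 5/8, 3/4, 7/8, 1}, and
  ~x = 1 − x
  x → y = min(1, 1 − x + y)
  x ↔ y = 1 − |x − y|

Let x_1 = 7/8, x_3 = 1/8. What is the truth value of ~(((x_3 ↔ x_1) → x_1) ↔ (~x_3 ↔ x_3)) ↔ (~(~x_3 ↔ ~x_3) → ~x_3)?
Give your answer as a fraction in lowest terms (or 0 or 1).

3/4

x_3 ↔ x_1 = 1/8 ↔ 7/8 = 1/4
(x_3 ↔ x_1) → x_1 = 1/4 → 7/8 = 1
~x_3 = ~1/8 = 7/8
~x_3 ↔ x_3 = 7/8 ↔ 1/8 = 1/4
((x_3 ↔ x_1) → x_1) ↔ (~x_3 ↔ x_3) = 1 ↔ 1/4 = 1/4
~(((x_3 ↔ x_1) → x_1) ↔ (~x_3 ↔ x_3)) = ~1/4 = 3/4
~x_3 = ~1/8 = 7/8
~x_3 = ~1/8 = 7/8
~x_3 ↔ ~x_3 = 7/8 ↔ 7/8 = 1
~(~x_3 ↔ ~x_3) = ~1 = 0
~x_3 = ~1/8 = 7/8
~(~x_3 ↔ ~x_3) → ~x_3 = 0 → 7/8 = 1
~(((x_3 ↔ x_1) → x_1) ↔ (~x_3 ↔ x_3)) ↔ (~(~x_3 ↔ ~x_3) → ~x_3) = 3/4 ↔ 1 = 3/4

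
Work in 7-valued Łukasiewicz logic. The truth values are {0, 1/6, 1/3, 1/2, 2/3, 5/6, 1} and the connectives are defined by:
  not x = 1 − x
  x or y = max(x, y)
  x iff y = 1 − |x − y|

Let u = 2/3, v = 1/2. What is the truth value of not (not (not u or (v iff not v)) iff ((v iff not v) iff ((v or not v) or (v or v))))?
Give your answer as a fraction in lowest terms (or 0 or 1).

not u = not 2/3 = 1/3
not v = not 1/2 = 1/2
v iff not v = 1/2 iff 1/2 = 1
not u or (v iff not v) = 1/3 or 1 = 1
not (not u or (v iff not v)) = not 1 = 0
not v = not 1/2 = 1/2
v iff not v = 1/2 iff 1/2 = 1
not v = not 1/2 = 1/2
v or not v = 1/2 or 1/2 = 1/2
v or v = 1/2 or 1/2 = 1/2
(v or not v) or (v or v) = 1/2 or 1/2 = 1/2
(v iff not v) iff ((v or not v) or (v or v)) = 1 iff 1/2 = 1/2
not (not u or (v iff not v)) iff ((v iff not v) iff ((v or not v) or (v or v))) = 0 iff 1/2 = 1/2
not (not (not u or (v iff not v)) iff ((v iff not v) iff ((v or not v) or (v or v)))) = not 1/2 = 1/2

1/2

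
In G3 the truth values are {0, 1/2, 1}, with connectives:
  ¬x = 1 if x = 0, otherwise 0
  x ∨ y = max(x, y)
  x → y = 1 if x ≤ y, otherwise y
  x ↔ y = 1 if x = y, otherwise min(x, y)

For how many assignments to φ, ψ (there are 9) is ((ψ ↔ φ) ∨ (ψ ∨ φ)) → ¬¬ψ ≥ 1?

6

φ = 0, ψ = 0 ↦ 0  <
φ = 0, ψ = 1/2 ↦ 1  ≥
φ = 0, ψ = 1 ↦ 1  ≥
φ = 1/2, ψ = 0 ↦ 0  <
φ = 1/2, ψ = 1/2 ↦ 1  ≥
φ = 1/2, ψ = 1 ↦ 1  ≥
φ = 1, ψ = 0 ↦ 0  <
φ = 1, ψ = 1/2 ↦ 1  ≥
φ = 1, ψ = 1 ↦ 1  ≥
So 6 of the 9 assignments meet the threshold.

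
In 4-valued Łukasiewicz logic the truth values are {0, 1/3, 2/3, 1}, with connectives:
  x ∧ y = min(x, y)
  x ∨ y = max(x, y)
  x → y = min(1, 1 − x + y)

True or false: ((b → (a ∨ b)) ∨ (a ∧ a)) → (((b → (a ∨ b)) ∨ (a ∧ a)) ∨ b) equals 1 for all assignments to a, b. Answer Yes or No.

Yes

a = 0, b = 0 ↦ 1
a = 0, b = 1/3 ↦ 1
a = 0, b = 2/3 ↦ 1
a = 0, b = 1 ↦ 1
a = 1/3, b = 0 ↦ 1
a = 1/3, b = 1/3 ↦ 1
a = 1/3, b = 2/3 ↦ 1
a = 1/3, b = 1 ↦ 1
a = 2/3, b = 0 ↦ 1
a = 2/3, b = 1/3 ↦ 1
a = 2/3, b = 2/3 ↦ 1
a = 2/3, b = 1 ↦ 1
a = 1, b = 0 ↦ 1
a = 1, b = 1/3 ↦ 1
a = 1, b = 2/3 ↦ 1
a = 1, b = 1 ↦ 1
Every assignment gives a value ≥ 1.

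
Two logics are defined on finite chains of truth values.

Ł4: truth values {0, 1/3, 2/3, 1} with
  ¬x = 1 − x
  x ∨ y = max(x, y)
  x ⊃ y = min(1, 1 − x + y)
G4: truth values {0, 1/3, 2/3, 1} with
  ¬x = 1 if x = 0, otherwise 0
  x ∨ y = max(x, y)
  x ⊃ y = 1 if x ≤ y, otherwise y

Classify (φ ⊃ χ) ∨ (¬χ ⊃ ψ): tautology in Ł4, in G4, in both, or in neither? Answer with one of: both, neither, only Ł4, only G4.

In Ł4: at φ = 1/3, ψ = 0, χ = 0 the value is 2/3 — not a tautology.
In G4: at φ = 1/3, ψ = 0, χ = 0 the value is 0 — not a tautology.

neither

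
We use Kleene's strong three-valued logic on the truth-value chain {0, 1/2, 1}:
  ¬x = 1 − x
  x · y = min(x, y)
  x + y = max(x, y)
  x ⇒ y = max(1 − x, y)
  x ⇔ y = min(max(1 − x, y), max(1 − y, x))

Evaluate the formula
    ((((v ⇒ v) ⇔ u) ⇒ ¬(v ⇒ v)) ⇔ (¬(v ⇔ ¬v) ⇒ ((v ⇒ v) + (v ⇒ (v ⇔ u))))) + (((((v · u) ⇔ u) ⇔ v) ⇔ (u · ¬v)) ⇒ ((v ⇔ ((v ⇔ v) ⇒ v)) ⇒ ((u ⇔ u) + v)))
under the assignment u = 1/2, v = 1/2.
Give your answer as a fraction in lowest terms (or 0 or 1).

v ⇒ v = 1/2 ⇒ 1/2 = 1/2
(v ⇒ v) ⇔ u = 1/2 ⇔ 1/2 = 1/2
v ⇒ v = 1/2 ⇒ 1/2 = 1/2
¬(v ⇒ v) = ¬1/2 = 1/2
((v ⇒ v) ⇔ u) ⇒ ¬(v ⇒ v) = 1/2 ⇒ 1/2 = 1/2
¬v = ¬1/2 = 1/2
v ⇔ ¬v = 1/2 ⇔ 1/2 = 1/2
¬(v ⇔ ¬v) = ¬1/2 = 1/2
v ⇒ v = 1/2 ⇒ 1/2 = 1/2
v ⇔ u = 1/2 ⇔ 1/2 = 1/2
v ⇒ (v ⇔ u) = 1/2 ⇒ 1/2 = 1/2
(v ⇒ v) + (v ⇒ (v ⇔ u)) = 1/2 + 1/2 = 1/2
¬(v ⇔ ¬v) ⇒ ((v ⇒ v) + (v ⇒ (v ⇔ u))) = 1/2 ⇒ 1/2 = 1/2
(((v ⇒ v) ⇔ u) ⇒ ¬(v ⇒ v)) ⇔ (¬(v ⇔ ¬v) ⇒ ((v ⇒ v) + (v ⇒ (v ⇔ u)))) = 1/2 ⇔ 1/2 = 1/2
v · u = 1/2 · 1/2 = 1/2
(v · u) ⇔ u = 1/2 ⇔ 1/2 = 1/2
((v · u) ⇔ u) ⇔ v = 1/2 ⇔ 1/2 = 1/2
¬v = ¬1/2 = 1/2
u · ¬v = 1/2 · 1/2 = 1/2
(((v · u) ⇔ u) ⇔ v) ⇔ (u · ¬v) = 1/2 ⇔ 1/2 = 1/2
v ⇔ v = 1/2 ⇔ 1/2 = 1/2
(v ⇔ v) ⇒ v = 1/2 ⇒ 1/2 = 1/2
v ⇔ ((v ⇔ v) ⇒ v) = 1/2 ⇔ 1/2 = 1/2
u ⇔ u = 1/2 ⇔ 1/2 = 1/2
(u ⇔ u) + v = 1/2 + 1/2 = 1/2
(v ⇔ ((v ⇔ v) ⇒ v)) ⇒ ((u ⇔ u) + v) = 1/2 ⇒ 1/2 = 1/2
((((v · u) ⇔ u) ⇔ v) ⇔ (u · ¬v)) ⇒ ((v ⇔ ((v ⇔ v) ⇒ v)) ⇒ ((u ⇔ u) + v)) = 1/2 ⇒ 1/2 = 1/2
((((v ⇒ v) ⇔ u) ⇒ ¬(v ⇒ v)) ⇔ (¬(v ⇔ ¬v) ⇒ ((v ⇒ v) + (v ⇒ (v ⇔ u))))) + (((((v · u) ⇔ u) ⇔ v) ⇔ (u · ¬v)) ⇒ ((v ⇔ ((v ⇔ v) ⇒ v)) ⇒ ((u ⇔ u) + v))) = 1/2 + 1/2 = 1/2

1/2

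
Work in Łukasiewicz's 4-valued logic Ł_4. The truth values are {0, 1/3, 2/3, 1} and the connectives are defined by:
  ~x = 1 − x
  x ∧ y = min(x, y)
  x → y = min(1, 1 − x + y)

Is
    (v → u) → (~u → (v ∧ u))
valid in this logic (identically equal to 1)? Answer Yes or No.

Counterexample: take u = 0, v = 0.
v → u = 0 → 0 = 1
~u = ~0 = 1
v ∧ u = 0 ∧ 0 = 0
~u → (v ∧ u) = 1 → 0 = 0
(v → u) → (~u → (v ∧ u)) = 1 → 0 = 0
This gives 0 ≠ 1.

No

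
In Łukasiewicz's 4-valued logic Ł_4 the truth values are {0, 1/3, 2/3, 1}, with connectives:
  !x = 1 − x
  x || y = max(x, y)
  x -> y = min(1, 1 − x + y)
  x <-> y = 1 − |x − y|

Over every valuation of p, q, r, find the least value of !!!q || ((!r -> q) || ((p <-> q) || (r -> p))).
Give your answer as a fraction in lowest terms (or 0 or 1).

2/3

Take p = 0, q = 1/3, r = 1/3:
!q = !1/3 = 2/3
!!q = !2/3 = 1/3
!!!q = !1/3 = 2/3
!r = !1/3 = 2/3
!r -> q = 2/3 -> 1/3 = 2/3
p <-> q = 0 <-> 1/3 = 2/3
r -> p = 1/3 -> 0 = 2/3
(p <-> q) || (r -> p) = 2/3 || 2/3 = 2/3
(!r -> q) || ((p <-> q) || (r -> p)) = 2/3 || 2/3 = 2/3
!!!q || ((!r -> q) || ((p <-> q) || (r -> p))) = 2/3 || 2/3 = 2/3
No assignment yields a value below 2/3, so this is the minimum.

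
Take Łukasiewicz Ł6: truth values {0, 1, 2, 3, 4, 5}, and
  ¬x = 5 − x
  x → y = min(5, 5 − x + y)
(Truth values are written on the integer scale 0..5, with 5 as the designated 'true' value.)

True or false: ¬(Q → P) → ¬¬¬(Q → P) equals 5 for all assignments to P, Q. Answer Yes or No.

Yes

At P = 5, Q = 1, for instance:
Q → P = 1 → 5 = 5
¬(Q → P) = ¬5 = 0
¬¬(Q → P) = ¬0 = 5
¬¬¬(Q → P) = ¬5 = 0
¬(Q → P) → ¬¬¬(Q → P) = 0 → 0 = 5
and checking the remaining 35 assignments likewise gives ≥ 5 in every case.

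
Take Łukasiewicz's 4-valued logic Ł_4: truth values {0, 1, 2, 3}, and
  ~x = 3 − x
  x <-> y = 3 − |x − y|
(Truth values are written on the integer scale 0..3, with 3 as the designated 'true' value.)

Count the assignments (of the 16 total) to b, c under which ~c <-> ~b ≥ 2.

b = 0, c = 0 ↦ 3  ≥
b = 0, c = 1 ↦ 2  ≥
b = 0, c = 2 ↦ 1  <
b = 0, c = 3 ↦ 0  <
b = 1, c = 0 ↦ 2  ≥
b = 1, c = 1 ↦ 3  ≥
b = 1, c = 2 ↦ 2  ≥
b = 1, c = 3 ↦ 1  <
b = 2, c = 0 ↦ 1  <
b = 2, c = 1 ↦ 2  ≥
b = 2, c = 2 ↦ 3  ≥
b = 2, c = 3 ↦ 2  ≥
b = 3, c = 0 ↦ 0  <
b = 3, c = 1 ↦ 1  <
b = 3, c = 2 ↦ 2  ≥
b = 3, c = 3 ↦ 3  ≥
So 10 of the 16 assignments meet the threshold.

10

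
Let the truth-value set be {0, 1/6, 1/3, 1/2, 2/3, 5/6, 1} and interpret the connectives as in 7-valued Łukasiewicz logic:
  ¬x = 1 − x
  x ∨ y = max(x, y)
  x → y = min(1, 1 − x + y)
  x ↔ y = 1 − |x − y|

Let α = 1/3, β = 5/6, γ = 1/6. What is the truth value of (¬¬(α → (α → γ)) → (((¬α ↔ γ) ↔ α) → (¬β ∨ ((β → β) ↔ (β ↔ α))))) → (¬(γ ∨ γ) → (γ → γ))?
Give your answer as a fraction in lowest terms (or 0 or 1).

α → γ = 1/3 → 1/6 = 5/6
α → (α → γ) = 1/3 → 5/6 = 1
¬(α → (α → γ)) = ¬1 = 0
¬¬(α → (α → γ)) = ¬0 = 1
¬α = ¬1/3 = 2/3
¬α ↔ γ = 2/3 ↔ 1/6 = 1/2
(¬α ↔ γ) ↔ α = 1/2 ↔ 1/3 = 5/6
¬β = ¬5/6 = 1/6
β → β = 5/6 → 5/6 = 1
β ↔ α = 5/6 ↔ 1/3 = 1/2
(β → β) ↔ (β ↔ α) = 1 ↔ 1/2 = 1/2
¬β ∨ ((β → β) ↔ (β ↔ α)) = 1/6 ∨ 1/2 = 1/2
((¬α ↔ γ) ↔ α) → (¬β ∨ ((β → β) ↔ (β ↔ α))) = 5/6 → 1/2 = 2/3
¬¬(α → (α → γ)) → (((¬α ↔ γ) ↔ α) → (¬β ∨ ((β → β) ↔ (β ↔ α)))) = 1 → 2/3 = 2/3
γ ∨ γ = 1/6 ∨ 1/6 = 1/6
¬(γ ∨ γ) = ¬1/6 = 5/6
γ → γ = 1/6 → 1/6 = 1
¬(γ ∨ γ) → (γ → γ) = 5/6 → 1 = 1
(¬¬(α → (α → γ)) → (((¬α ↔ γ) ↔ α) → (¬β ∨ ((β → β) ↔ (β ↔ α))))) → (¬(γ ∨ γ) → (γ → γ)) = 2/3 → 1 = 1

1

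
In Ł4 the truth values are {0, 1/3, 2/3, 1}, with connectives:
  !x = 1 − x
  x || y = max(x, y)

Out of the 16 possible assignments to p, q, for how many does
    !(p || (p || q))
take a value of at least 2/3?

4

p = 0, q = 0 ↦ 1  ≥
p = 0, q = 1/3 ↦ 2/3  ≥
p = 0, q = 2/3 ↦ 1/3  <
p = 0, q = 1 ↦ 0  <
p = 1/3, q = 0 ↦ 2/3  ≥
p = 1/3, q = 1/3 ↦ 2/3  ≥
p = 1/3, q = 2/3 ↦ 1/3  <
p = 1/3, q = 1 ↦ 0  <
p = 2/3, q = 0 ↦ 1/3  <
p = 2/3, q = 1/3 ↦ 1/3  <
p = 2/3, q = 2/3 ↦ 1/3  <
p = 2/3, q = 1 ↦ 0  <
p = 1, q = 0 ↦ 0  <
p = 1, q = 1/3 ↦ 0  <
p = 1, q = 2/3 ↦ 0  <
p = 1, q = 1 ↦ 0  <
So 4 of the 16 assignments meet the threshold.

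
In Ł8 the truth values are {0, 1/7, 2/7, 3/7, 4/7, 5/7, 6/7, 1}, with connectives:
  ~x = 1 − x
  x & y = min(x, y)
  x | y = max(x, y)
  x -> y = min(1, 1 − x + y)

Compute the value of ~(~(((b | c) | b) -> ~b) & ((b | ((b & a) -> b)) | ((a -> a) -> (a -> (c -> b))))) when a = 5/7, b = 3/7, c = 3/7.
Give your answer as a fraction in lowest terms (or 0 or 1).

b | c = 3/7 | 3/7 = 3/7
(b | c) | b = 3/7 | 3/7 = 3/7
~b = ~3/7 = 4/7
((b | c) | b) -> ~b = 3/7 -> 4/7 = 1
~(((b | c) | b) -> ~b) = ~1 = 0
b & a = 3/7 & 5/7 = 3/7
(b & a) -> b = 3/7 -> 3/7 = 1
b | ((b & a) -> b) = 3/7 | 1 = 1
a -> a = 5/7 -> 5/7 = 1
c -> b = 3/7 -> 3/7 = 1
a -> (c -> b) = 5/7 -> 1 = 1
(a -> a) -> (a -> (c -> b)) = 1 -> 1 = 1
(b | ((b & a) -> b)) | ((a -> a) -> (a -> (c -> b))) = 1 | 1 = 1
~(((b | c) | b) -> ~b) & ((b | ((b & a) -> b)) | ((a -> a) -> (a -> (c -> b)))) = 0 & 1 = 0
~(~(((b | c) | b) -> ~b) & ((b | ((b & a) -> b)) | ((a -> a) -> (a -> (c -> b))))) = ~0 = 1

1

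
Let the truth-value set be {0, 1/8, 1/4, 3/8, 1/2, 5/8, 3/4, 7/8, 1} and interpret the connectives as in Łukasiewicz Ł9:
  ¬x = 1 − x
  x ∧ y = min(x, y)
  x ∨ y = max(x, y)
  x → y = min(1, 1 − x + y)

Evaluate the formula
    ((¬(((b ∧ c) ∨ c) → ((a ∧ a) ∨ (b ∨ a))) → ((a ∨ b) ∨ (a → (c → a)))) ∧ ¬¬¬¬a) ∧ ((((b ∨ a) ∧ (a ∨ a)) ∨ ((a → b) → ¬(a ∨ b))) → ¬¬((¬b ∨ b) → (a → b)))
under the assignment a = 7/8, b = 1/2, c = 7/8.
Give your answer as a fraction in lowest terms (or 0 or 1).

b ∧ c = 1/2 ∧ 7/8 = 1/2
(b ∧ c) ∨ c = 1/2 ∨ 7/8 = 7/8
a ∧ a = 7/8 ∧ 7/8 = 7/8
b ∨ a = 1/2 ∨ 7/8 = 7/8
(a ∧ a) ∨ (b ∨ a) = 7/8 ∨ 7/8 = 7/8
((b ∧ c) ∨ c) → ((a ∧ a) ∨ (b ∨ a)) = 7/8 → 7/8 = 1
¬(((b ∧ c) ∨ c) → ((a ∧ a) ∨ (b ∨ a))) = ¬1 = 0
a ∨ b = 7/8 ∨ 1/2 = 7/8
c → a = 7/8 → 7/8 = 1
a → (c → a) = 7/8 → 1 = 1
(a ∨ b) ∨ (a → (c → a)) = 7/8 ∨ 1 = 1
¬(((b ∧ c) ∨ c) → ((a ∧ a) ∨ (b ∨ a))) → ((a ∨ b) ∨ (a → (c → a))) = 0 → 1 = 1
¬a = ¬7/8 = 1/8
¬¬a = ¬1/8 = 7/8
¬¬¬a = ¬7/8 = 1/8
¬¬¬¬a = ¬1/8 = 7/8
(¬(((b ∧ c) ∨ c) → ((a ∧ a) ∨ (b ∨ a))) → ((a ∨ b) ∨ (a → (c → a)))) ∧ ¬¬¬¬a = 1 ∧ 7/8 = 7/8
b ∨ a = 1/2 ∨ 7/8 = 7/8
a ∨ a = 7/8 ∨ 7/8 = 7/8
(b ∨ a) ∧ (a ∨ a) = 7/8 ∧ 7/8 = 7/8
a → b = 7/8 → 1/2 = 5/8
a ∨ b = 7/8 ∨ 1/2 = 7/8
¬(a ∨ b) = ¬7/8 = 1/8
(a → b) → ¬(a ∨ b) = 5/8 → 1/8 = 1/2
((b ∨ a) ∧ (a ∨ a)) ∨ ((a → b) → ¬(a ∨ b)) = 7/8 ∨ 1/2 = 7/8
¬b = ¬1/2 = 1/2
¬b ∨ b = 1/2 ∨ 1/2 = 1/2
a → b = 7/8 → 1/2 = 5/8
(¬b ∨ b) → (a → b) = 1/2 → 5/8 = 1
¬((¬b ∨ b) → (a → b)) = ¬1 = 0
¬¬((¬b ∨ b) → (a → b)) = ¬0 = 1
(((b ∨ a) ∧ (a ∨ a)) ∨ ((a → b) → ¬(a ∨ b))) → ¬¬((¬b ∨ b) → (a → b)) = 7/8 → 1 = 1
((¬(((b ∧ c) ∨ c) → ((a ∧ a) ∨ (b ∨ a))) → ((a ∨ b) ∨ (a → (c → a)))) ∧ ¬¬¬¬a) ∧ ((((b ∨ a) ∧ (a ∨ a)) ∨ ((a → b) → ¬(a ∨ b))) → ¬¬((¬b ∨ b) → (a → b))) = 7/8 ∧ 1 = 7/8

7/8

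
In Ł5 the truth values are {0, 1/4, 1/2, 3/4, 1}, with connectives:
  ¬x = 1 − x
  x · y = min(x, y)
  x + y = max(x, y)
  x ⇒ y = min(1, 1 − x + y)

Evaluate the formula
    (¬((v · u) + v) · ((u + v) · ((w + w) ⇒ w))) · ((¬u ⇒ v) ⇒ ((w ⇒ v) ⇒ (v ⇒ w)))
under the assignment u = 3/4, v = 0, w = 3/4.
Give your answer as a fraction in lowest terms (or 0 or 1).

v · u = 0 · 3/4 = 0
(v · u) + v = 0 + 0 = 0
¬((v · u) + v) = ¬0 = 1
u + v = 3/4 + 0 = 3/4
w + w = 3/4 + 3/4 = 3/4
(w + w) ⇒ w = 3/4 ⇒ 3/4 = 1
(u + v) · ((w + w) ⇒ w) = 3/4 · 1 = 3/4
¬((v · u) + v) · ((u + v) · ((w + w) ⇒ w)) = 1 · 3/4 = 3/4
¬u = ¬3/4 = 1/4
¬u ⇒ v = 1/4 ⇒ 0 = 3/4
w ⇒ v = 3/4 ⇒ 0 = 1/4
v ⇒ w = 0 ⇒ 3/4 = 1
(w ⇒ v) ⇒ (v ⇒ w) = 1/4 ⇒ 1 = 1
(¬u ⇒ v) ⇒ ((w ⇒ v) ⇒ (v ⇒ w)) = 3/4 ⇒ 1 = 1
(¬((v · u) + v) · ((u + v) · ((w + w) ⇒ w))) · ((¬u ⇒ v) ⇒ ((w ⇒ v) ⇒ (v ⇒ w))) = 3/4 · 1 = 3/4

3/4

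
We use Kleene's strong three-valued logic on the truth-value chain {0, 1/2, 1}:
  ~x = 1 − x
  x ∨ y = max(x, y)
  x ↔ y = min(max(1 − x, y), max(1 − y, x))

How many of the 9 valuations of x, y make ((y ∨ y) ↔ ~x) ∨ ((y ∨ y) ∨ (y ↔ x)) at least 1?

5

x = 0, y = 0 ↦ 1  ≥
x = 0, y = 1/2 ↦ 1/2  <
x = 0, y = 1 ↦ 1  ≥
x = 1/2, y = 0 ↦ 1/2  <
x = 1/2, y = 1/2 ↦ 1/2  <
x = 1/2, y = 1 ↦ 1  ≥
x = 1, y = 0 ↦ 1  ≥
x = 1, y = 1/2 ↦ 1/2  <
x = 1, y = 1 ↦ 1  ≥
So 5 of the 9 assignments meet the threshold.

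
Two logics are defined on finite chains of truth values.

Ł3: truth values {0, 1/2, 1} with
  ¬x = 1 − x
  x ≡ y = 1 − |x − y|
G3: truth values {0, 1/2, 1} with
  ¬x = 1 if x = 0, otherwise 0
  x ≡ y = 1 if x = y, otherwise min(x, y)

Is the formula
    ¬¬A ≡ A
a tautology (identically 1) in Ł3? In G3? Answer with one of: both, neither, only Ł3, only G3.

In Ł3: every assignment gives 1 — tautology.
In G3: at A = 1/2 the value is 1/2 — not a tautology.

only Ł3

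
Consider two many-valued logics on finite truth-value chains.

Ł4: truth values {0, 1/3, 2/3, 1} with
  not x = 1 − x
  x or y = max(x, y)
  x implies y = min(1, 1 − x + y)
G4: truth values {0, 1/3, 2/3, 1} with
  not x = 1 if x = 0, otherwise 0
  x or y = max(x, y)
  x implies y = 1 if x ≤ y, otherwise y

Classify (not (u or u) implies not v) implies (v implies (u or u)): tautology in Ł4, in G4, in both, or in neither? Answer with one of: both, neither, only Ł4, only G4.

In Ł4: every assignment gives 1 — tautology.
In G4: at u = 1/3, v = 2/3 the value is 1/3 — not a tautology.

only Ł4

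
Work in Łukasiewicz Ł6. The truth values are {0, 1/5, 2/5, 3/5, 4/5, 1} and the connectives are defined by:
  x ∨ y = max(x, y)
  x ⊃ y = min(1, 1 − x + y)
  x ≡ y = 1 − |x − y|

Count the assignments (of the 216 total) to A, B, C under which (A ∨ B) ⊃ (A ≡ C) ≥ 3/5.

value 1: 119 assignments (counts)
value 4/5: 36 assignments (counts)
value 3/5: 25 assignments (counts)
value 2/5: 19 assignments
value 1/5: 10 assignments
value 0: 7 assignments
So 180 of the 216 assignments meet the threshold.

180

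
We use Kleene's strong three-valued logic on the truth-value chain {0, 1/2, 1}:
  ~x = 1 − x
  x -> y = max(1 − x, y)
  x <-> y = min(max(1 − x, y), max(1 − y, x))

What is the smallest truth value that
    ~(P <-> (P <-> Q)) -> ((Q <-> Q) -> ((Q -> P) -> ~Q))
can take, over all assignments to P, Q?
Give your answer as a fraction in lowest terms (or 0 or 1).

1/2

Take P = 0, Q = 1/2:
P <-> Q = 0 <-> 1/2 = 1/2
P <-> (P <-> Q) = 0 <-> 1/2 = 1/2
~(P <-> (P <-> Q)) = ~1/2 = 1/2
Q <-> Q = 1/2 <-> 1/2 = 1/2
Q -> P = 1/2 -> 0 = 1/2
~Q = ~1/2 = 1/2
(Q -> P) -> ~Q = 1/2 -> 1/2 = 1/2
(Q <-> Q) -> ((Q -> P) -> ~Q) = 1/2 -> 1/2 = 1/2
~(P <-> (P <-> Q)) -> ((Q <-> Q) -> ((Q -> P) -> ~Q)) = 1/2 -> 1/2 = 1/2
No assignment yields a value below 1/2, so this is the minimum.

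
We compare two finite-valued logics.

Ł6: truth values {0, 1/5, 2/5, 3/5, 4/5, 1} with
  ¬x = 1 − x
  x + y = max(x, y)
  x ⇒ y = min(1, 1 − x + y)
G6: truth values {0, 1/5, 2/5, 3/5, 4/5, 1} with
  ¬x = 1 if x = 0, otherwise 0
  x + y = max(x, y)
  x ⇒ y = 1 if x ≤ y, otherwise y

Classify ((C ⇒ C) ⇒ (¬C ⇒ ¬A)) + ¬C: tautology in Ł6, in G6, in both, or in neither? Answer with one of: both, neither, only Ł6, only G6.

In Ł6: at A = 2/5, C = 1/5 the value is 4/5 — not a tautology.
In G6: every assignment gives 1 — tautology.

only G6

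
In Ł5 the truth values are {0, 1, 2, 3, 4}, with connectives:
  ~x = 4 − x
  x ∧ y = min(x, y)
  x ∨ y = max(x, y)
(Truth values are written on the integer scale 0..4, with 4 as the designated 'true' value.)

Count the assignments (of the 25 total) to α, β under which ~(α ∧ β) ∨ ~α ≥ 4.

9

value 4: 9 assignments (counts)
value 3: 7 assignments
value 2: 5 assignments
value 1: 3 assignments
value 0: 1 assignment
So 9 of the 25 assignments meet the threshold.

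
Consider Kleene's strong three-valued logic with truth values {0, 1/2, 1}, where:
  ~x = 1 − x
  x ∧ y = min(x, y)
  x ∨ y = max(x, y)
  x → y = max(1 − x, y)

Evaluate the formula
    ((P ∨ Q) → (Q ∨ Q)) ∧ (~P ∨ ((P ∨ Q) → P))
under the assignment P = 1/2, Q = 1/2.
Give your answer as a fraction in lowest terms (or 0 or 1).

1/2

P ∨ Q = 1/2 ∨ 1/2 = 1/2
Q ∨ Q = 1/2 ∨ 1/2 = 1/2
(P ∨ Q) → (Q ∨ Q) = 1/2 → 1/2 = 1/2
~P = ~1/2 = 1/2
P ∨ Q = 1/2 ∨ 1/2 = 1/2
(P ∨ Q) → P = 1/2 → 1/2 = 1/2
~P ∨ ((P ∨ Q) → P) = 1/2 ∨ 1/2 = 1/2
((P ∨ Q) → (Q ∨ Q)) ∧ (~P ∨ ((P ∨ Q) → P)) = 1/2 ∧ 1/2 = 1/2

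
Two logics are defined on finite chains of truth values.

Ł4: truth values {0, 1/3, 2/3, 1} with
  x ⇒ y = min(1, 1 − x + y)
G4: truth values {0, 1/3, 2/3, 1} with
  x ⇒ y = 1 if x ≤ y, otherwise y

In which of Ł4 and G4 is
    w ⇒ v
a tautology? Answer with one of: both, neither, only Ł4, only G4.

neither

In Ł4: at v = 0, w = 1/3 the value is 2/3 — not a tautology.
In G4: at v = 0, w = 1/3 the value is 0 — not a tautology.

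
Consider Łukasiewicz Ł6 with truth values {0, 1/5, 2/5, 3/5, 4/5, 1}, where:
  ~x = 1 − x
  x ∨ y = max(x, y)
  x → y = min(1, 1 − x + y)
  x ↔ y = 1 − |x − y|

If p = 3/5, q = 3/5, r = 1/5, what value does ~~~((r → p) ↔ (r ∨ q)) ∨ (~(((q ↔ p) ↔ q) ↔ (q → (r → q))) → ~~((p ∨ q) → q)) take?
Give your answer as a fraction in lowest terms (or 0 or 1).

r → p = 1/5 → 3/5 = 1
r ∨ q = 1/5 ∨ 3/5 = 3/5
(r → p) ↔ (r ∨ q) = 1 ↔ 3/5 = 3/5
~((r → p) ↔ (r ∨ q)) = ~3/5 = 2/5
~~((r → p) ↔ (r ∨ q)) = ~2/5 = 3/5
~~~((r → p) ↔ (r ∨ q)) = ~3/5 = 2/5
q ↔ p = 3/5 ↔ 3/5 = 1
(q ↔ p) ↔ q = 1 ↔ 3/5 = 3/5
r → q = 1/5 → 3/5 = 1
q → (r → q) = 3/5 → 1 = 1
((q ↔ p) ↔ q) ↔ (q → (r → q)) = 3/5 ↔ 1 = 3/5
~(((q ↔ p) ↔ q) ↔ (q → (r → q))) = ~3/5 = 2/5
p ∨ q = 3/5 ∨ 3/5 = 3/5
(p ∨ q) → q = 3/5 → 3/5 = 1
~((p ∨ q) → q) = ~1 = 0
~~((p ∨ q) → q) = ~0 = 1
~(((q ↔ p) ↔ q) ↔ (q → (r → q))) → ~~((p ∨ q) → q) = 2/5 → 1 = 1
~~~((r → p) ↔ (r ∨ q)) ∨ (~(((q ↔ p) ↔ q) ↔ (q → (r → q))) → ~~((p ∨ q) → q)) = 2/5 ∨ 1 = 1

1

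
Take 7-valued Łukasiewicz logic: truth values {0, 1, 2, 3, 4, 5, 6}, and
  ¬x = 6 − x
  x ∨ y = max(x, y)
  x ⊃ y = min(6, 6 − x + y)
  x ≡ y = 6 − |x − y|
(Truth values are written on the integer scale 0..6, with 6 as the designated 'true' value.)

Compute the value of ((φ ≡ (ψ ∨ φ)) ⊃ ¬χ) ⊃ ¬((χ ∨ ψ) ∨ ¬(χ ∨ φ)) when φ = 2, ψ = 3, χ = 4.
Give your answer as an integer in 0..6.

ψ ∨ φ = 3 ∨ 2 = 3
φ ≡ (ψ ∨ φ) = 2 ≡ 3 = 5
¬χ = ¬4 = 2
(φ ≡ (ψ ∨ φ)) ⊃ ¬χ = 5 ⊃ 2 = 3
χ ∨ ψ = 4 ∨ 3 = 4
χ ∨ φ = 4 ∨ 2 = 4
¬(χ ∨ φ) = ¬4 = 2
(χ ∨ ψ) ∨ ¬(χ ∨ φ) = 4 ∨ 2 = 4
¬((χ ∨ ψ) ∨ ¬(χ ∨ φ)) = ¬4 = 2
((φ ≡ (ψ ∨ φ)) ⊃ ¬χ) ⊃ ¬((χ ∨ ψ) ∨ ¬(χ ∨ φ)) = 3 ⊃ 2 = 5

5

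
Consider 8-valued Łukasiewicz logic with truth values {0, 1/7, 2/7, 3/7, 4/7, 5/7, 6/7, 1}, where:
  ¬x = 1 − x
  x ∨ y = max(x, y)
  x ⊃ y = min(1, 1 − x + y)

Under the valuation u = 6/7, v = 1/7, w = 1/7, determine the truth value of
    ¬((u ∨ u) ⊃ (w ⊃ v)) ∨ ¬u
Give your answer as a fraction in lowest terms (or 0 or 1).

1/7

u ∨ u = 6/7 ∨ 6/7 = 6/7
w ⊃ v = 1/7 ⊃ 1/7 = 1
(u ∨ u) ⊃ (w ⊃ v) = 6/7 ⊃ 1 = 1
¬((u ∨ u) ⊃ (w ⊃ v)) = ¬1 = 0
¬u = ¬6/7 = 1/7
¬((u ∨ u) ⊃ (w ⊃ v)) ∨ ¬u = 0 ∨ 1/7 = 1/7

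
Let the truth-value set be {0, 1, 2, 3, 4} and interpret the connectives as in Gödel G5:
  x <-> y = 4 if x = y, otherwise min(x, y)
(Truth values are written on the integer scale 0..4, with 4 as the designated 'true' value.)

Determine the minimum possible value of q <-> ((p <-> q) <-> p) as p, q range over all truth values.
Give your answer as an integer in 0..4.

Take p = 0, q = 1:
p <-> q = 0 <-> 1 = 0
(p <-> q) <-> p = 0 <-> 0 = 4
q <-> ((p <-> q) <-> p) = 1 <-> 4 = 1
No assignment yields a value below 1, so this is the minimum.

1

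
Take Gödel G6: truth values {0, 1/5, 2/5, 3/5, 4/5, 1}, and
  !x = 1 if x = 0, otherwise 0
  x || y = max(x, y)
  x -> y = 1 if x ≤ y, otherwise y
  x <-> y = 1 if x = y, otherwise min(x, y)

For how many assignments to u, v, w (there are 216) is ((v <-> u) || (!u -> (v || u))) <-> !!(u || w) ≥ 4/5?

value 1: 190 assignments (counts)
value 4/5: 5 assignments (counts)
value 3/5: 5 assignments
value 2/5: 5 assignments
value 1/5: 5 assignments
value 0: 6 assignments
So 195 of the 216 assignments meet the threshold.

195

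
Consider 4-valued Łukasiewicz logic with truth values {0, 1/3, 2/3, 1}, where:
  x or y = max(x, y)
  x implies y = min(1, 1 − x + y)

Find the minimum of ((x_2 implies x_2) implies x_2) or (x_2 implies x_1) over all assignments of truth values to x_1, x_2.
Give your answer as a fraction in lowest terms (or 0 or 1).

Take x_1 = 0, x_2 = 1/3:
x_2 implies x_2 = 1/3 implies 1/3 = 1
(x_2 implies x_2) implies x_2 = 1 implies 1/3 = 1/3
x_2 implies x_1 = 1/3 implies 0 = 2/3
((x_2 implies x_2) implies x_2) or (x_2 implies x_1) = 1/3 or 2/3 = 2/3
No assignment yields a value below 2/3, so this is the minimum.

2/3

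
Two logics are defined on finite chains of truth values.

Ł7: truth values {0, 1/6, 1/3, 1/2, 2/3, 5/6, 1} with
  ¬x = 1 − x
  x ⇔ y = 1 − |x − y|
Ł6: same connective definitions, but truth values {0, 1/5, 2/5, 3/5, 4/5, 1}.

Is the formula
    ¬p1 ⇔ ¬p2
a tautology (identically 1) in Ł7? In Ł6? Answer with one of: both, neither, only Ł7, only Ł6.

In Ł7: at p1 = 0, p2 = 1/6 the value is 5/6 — not a tautology.
In Ł6: at p1 = 0, p2 = 1/5 the value is 4/5 — not a tautology.

neither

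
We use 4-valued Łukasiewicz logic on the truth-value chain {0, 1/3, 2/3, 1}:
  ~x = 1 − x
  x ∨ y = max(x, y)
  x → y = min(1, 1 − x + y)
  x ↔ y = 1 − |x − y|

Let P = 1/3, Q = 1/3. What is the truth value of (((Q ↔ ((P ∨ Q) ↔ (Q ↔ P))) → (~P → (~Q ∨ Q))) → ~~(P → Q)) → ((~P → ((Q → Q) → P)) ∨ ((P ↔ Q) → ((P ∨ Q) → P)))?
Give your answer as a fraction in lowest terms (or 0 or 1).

1

P ∨ Q = 1/3 ∨ 1/3 = 1/3
Q ↔ P = 1/3 ↔ 1/3 = 1
(P ∨ Q) ↔ (Q ↔ P) = 1/3 ↔ 1 = 1/3
Q ↔ ((P ∨ Q) ↔ (Q ↔ P)) = 1/3 ↔ 1/3 = 1
~P = ~1/3 = 2/3
~Q = ~1/3 = 2/3
~Q ∨ Q = 2/3 ∨ 1/3 = 2/3
~P → (~Q ∨ Q) = 2/3 → 2/3 = 1
(Q ↔ ((P ∨ Q) ↔ (Q ↔ P))) → (~P → (~Q ∨ Q)) = 1 → 1 = 1
P → Q = 1/3 → 1/3 = 1
~(P → Q) = ~1 = 0
~~(P → Q) = ~0 = 1
((Q ↔ ((P ∨ Q) ↔ (Q ↔ P))) → (~P → (~Q ∨ Q))) → ~~(P → Q) = 1 → 1 = 1
~P = ~1/3 = 2/3
Q → Q = 1/3 → 1/3 = 1
(Q → Q) → P = 1 → 1/3 = 1/3
~P → ((Q → Q) → P) = 2/3 → 1/3 = 2/3
P ↔ Q = 1/3 ↔ 1/3 = 1
P ∨ Q = 1/3 ∨ 1/3 = 1/3
(P ∨ Q) → P = 1/3 → 1/3 = 1
(P ↔ Q) → ((P ∨ Q) → P) = 1 → 1 = 1
(~P → ((Q → Q) → P)) ∨ ((P ↔ Q) → ((P ∨ Q) → P)) = 2/3 ∨ 1 = 1
(((Q ↔ ((P ∨ Q) ↔ (Q ↔ P))) → (~P → (~Q ∨ Q))) → ~~(P → Q)) → ((~P → ((Q → Q) → P)) ∨ ((P ↔ Q) → ((P ∨ Q) → P))) = 1 → 1 = 1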